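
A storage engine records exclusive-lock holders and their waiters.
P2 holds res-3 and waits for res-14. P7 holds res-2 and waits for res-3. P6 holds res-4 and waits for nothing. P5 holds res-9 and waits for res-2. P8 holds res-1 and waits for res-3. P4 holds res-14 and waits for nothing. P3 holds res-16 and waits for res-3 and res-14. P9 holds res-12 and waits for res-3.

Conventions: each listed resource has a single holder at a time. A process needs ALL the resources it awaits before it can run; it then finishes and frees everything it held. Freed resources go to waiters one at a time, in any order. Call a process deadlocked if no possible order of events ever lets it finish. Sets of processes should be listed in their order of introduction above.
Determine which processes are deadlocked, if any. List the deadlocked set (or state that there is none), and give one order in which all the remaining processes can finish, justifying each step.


Nothing here is deadlocked.
Key observation: the wait relation is loop-free; peeling off processes with no waits unwinds the whole state.
A valid finishing order for the others: P4, P2, P7, P8, P6, P3, P5, P9.
Walking it through:
  P4 waits on nothing -> runs at once and releases res-14
  P2: everything it awaited (res-14) is free; runs, freeing res-3
  P7: everything it awaited (res-3) is free; runs, freeing res-2
  P8: everything it awaited (res-3) is free; runs, freeing res-1
  P6 waits on nothing -> runs at once and releases res-4
  P3: everything it awaited (res-3 and res-14) is free; runs, freeing res-16
  P5: everything it awaited (res-2) is free; runs, freeing res-9
  P9: everything it awaited (res-3) is free; runs, freeing res-12


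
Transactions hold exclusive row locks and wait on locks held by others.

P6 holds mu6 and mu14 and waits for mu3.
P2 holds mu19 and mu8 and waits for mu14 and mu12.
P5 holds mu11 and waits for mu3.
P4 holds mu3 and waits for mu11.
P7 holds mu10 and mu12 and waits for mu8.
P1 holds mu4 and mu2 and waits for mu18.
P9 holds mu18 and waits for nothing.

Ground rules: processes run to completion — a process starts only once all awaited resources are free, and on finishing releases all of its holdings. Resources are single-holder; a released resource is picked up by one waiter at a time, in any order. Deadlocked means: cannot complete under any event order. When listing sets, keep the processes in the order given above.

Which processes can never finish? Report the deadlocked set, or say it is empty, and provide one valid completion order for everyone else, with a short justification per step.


The deadlocked set is P6, P2, P5, P4 and P7.
Key observation: the wait chain closes on itself along P4 -> P5 -> P4; P2 and P7 are caught in further circular waits and P6 waits into the deadlock from upstream.
A valid finishing order for the others: P9, P1.
Walking it through:
  P9 waits on nothing -> runs at once and releases mu18
  run P1 (all its waits — mu18 — are resolved); releases mu4 and mu2


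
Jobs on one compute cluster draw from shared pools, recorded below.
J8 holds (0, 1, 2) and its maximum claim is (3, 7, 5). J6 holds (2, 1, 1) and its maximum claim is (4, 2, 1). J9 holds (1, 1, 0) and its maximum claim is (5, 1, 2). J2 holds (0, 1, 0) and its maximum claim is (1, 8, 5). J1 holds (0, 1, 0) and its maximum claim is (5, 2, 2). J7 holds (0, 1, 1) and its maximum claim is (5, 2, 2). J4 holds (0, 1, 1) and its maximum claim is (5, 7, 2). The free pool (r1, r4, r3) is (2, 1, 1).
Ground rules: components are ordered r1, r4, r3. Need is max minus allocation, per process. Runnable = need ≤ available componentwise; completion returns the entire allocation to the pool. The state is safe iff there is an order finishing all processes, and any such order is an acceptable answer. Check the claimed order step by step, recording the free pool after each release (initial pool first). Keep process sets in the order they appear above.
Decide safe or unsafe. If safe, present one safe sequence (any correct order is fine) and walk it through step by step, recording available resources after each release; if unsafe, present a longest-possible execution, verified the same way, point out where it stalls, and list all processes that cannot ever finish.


UNSAFE.
Key observation: the pool after J6, J9, J7, J1 is (5, 5, 3); every surviving request exceeds it in r4, so progress ends there.
A maximal execution: J6, J9, J7, J1 — then nothing else fits. Verifying each step:
  pool = (2, 1, 1)
  J6 needs (2, 1, 0) <= (2, 1, 1) -> finishes; pool += (2, 1, 1) = (4, 2, 2)
  J9 needs (4, 0, 2) <= (4, 2, 2) -> finishes; pool += (1, 1, 0) = (5, 3, 2)
  J7 needs (5, 1, 1) <= (5, 3, 2) -> finishes; pool += (0, 1, 1) = (5, 4, 3)
  J1 needs (5, 1, 2) <= (5, 4, 3) -> finishes; pool += (0, 1, 0) = (5, 5, 3)
  blocked: J8 wants (3, 6, 3), pool (5, 5, 3) — not enough r4
  blocked: J2 wants (1, 7, 5), pool (5, 5, 3) — not enough r4 and r3
  blocked: J4 wants (5, 6, 1), pool (5, 5, 3) — not enough r4
Processes that can never finish: J8, J2 and J4.


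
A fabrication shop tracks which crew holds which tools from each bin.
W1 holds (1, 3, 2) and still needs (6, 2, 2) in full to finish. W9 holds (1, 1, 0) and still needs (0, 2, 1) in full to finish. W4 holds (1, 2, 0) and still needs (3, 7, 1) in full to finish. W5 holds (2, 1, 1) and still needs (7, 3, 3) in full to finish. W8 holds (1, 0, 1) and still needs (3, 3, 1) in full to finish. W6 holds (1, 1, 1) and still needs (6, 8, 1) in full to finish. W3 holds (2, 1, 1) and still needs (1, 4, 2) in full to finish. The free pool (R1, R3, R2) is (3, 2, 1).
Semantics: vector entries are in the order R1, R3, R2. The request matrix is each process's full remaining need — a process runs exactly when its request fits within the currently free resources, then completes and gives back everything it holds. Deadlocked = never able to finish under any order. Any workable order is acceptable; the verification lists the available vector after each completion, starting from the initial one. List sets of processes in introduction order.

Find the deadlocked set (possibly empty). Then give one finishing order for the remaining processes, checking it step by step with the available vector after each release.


The deadlocked set is W1, W4, W5, W6 and W3.
Key observation: after W9, W8 the pool peaks at (5, 3, 2), and each blocked process is short somewhere: W1 on R1; W4 on R3; W5 on R1, R2; W6 on R1, R3; W3 on R3.
One completion order for the rest: W9, W8. Step-by-step check:
  pool = (3, 2, 1)
  W9: need (0, 2, 1) fits (3, 2, 1); releases (1, 1, 0), pool now (4, 3, 1)
  W8: need (3, 3, 1) fits (4, 3, 1); releases (1, 0, 1), pool now (5, 3, 2)
The blocked processes can never fit:
  W1 still needs (6, 2, 2) but only (5, 3, 2) is free — short on R1
  W4 still needs (3, 7, 1) but only (5, 3, 2) is free — short on R3
  W5 still needs (7, 3, 3) but only (5, 3, 2) is free — short on R1 and R2
  W6 still needs (6, 8, 1) but only (5, 3, 2) is free — short on R1 and R3
  W3 still needs (1, 4, 2) but only (5, 3, 2) is free — short on R3


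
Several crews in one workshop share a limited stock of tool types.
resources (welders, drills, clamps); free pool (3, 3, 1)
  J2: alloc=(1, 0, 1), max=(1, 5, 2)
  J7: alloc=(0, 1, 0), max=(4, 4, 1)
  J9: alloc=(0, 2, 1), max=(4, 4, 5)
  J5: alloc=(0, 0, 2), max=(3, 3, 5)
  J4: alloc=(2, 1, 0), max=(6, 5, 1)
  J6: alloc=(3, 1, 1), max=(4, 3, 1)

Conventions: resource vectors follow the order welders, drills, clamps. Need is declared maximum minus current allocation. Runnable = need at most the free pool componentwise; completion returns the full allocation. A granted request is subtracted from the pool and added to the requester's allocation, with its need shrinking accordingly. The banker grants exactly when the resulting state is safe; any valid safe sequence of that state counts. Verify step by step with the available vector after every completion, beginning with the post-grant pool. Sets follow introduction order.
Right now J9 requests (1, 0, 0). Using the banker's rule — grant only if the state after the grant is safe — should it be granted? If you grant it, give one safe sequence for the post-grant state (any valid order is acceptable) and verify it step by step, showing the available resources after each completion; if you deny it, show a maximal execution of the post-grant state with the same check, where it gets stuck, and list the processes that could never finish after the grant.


GRANT — the state after the grant stays safe, e.g. via J6, J4, J2, J5, J9, J7.
Key observation: (2, 3, 1) free after granting still covers J6 first, and each release covers the next.
Check on the post-grant state, step by step:
  pool = (2, 3, 1)
  J6: need (1, 2, 0) fits (2, 3, 1); releases (3, 1, 1), pool now (5, 4, 2)
  J4: need (4, 4, 1) fits (5, 4, 2); releases (2, 1, 0), pool now (7, 5, 2)
  J2: need (0, 5, 1) fits (7, 5, 2); releases (1, 0, 1), pool now (8, 5, 3)
  J5: need (3, 3, 3) fits (8, 5, 3); releases (0, 0, 2), pool now (8, 5, 5)
  J9: need (3, 2, 4) fits (8, 5, 5); releases (1, 2, 1), pool now (9, 7, 6)
  J7: need (4, 3, 1) fits (9, 7, 6); releases (0, 1, 0), pool now (9, 8, 6)


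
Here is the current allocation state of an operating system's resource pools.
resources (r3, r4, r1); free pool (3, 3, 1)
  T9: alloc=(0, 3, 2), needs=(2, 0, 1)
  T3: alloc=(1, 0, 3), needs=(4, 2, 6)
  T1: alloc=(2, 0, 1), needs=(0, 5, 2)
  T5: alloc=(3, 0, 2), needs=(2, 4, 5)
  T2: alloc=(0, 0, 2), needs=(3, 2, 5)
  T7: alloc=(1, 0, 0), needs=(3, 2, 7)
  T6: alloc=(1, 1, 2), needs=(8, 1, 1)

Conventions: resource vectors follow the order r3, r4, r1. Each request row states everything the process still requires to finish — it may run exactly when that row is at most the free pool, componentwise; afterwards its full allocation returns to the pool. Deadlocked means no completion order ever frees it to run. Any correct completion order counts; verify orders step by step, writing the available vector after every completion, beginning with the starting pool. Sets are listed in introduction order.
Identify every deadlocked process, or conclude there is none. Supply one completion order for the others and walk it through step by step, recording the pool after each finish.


Deadlocked set: T3, T5, T2, T7 and T6.
Key observation: after T9, T1 the pool peaks at (5, 6, 4), and each blocked process is short somewhere: T3 on r1; T5 on r1; T2 on r1; T7 on r1; T6 on r3.
The rest can finish in the order T9, T1. Walking it through:
  pool = (3, 3, 1)
  run T9 (needs (2, 0, 1), free (3, 3, 1)); after release of (0, 3, 2) the pool is (3, 6, 3)
  run T1 (needs (0, 5, 2), free (3, 6, 3)); after release of (2, 0, 1) the pool is (5, 6, 4)
The stuck group stays short no matter what:
  T3 cannot run: need (4, 2, 6) vs free (5, 6, 4) (insufficient r1)
  T5 cannot run: need (2, 4, 5) vs free (5, 6, 4) (insufficient r1)
  T2 cannot run: need (3, 2, 5) vs free (5, 6, 4) (insufficient r1)
  T7 cannot run: need (3, 2, 7) vs free (5, 6, 4) (insufficient r1)
  T6 cannot run: need (8, 1, 1) vs free (5, 6, 4) (insufficient r3)


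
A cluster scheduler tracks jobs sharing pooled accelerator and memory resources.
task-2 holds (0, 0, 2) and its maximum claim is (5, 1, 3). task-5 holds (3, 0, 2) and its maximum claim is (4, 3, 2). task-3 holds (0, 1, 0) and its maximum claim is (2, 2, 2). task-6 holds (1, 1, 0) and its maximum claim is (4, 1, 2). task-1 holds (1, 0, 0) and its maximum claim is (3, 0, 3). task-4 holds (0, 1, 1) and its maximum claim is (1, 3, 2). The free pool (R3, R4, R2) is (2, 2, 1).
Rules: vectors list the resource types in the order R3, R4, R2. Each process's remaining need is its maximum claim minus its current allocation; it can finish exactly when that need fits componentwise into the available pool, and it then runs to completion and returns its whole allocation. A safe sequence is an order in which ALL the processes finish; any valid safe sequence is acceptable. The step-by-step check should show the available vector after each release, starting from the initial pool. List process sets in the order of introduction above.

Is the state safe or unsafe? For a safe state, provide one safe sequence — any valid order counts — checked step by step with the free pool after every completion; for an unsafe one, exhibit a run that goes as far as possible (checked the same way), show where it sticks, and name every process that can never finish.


The state is SAFE; one workable sequence: task-4, task-3, task-5, task-1, task-2, task-6.
Key observation: at task-4 the run first touches a limit — (1, 2, 1) against (2, 2, 1), exact on a resource it actually requests.
Verifying each step:
  pool = (2, 2, 1)
  task-4: need (1, 2, 1) fits (2, 2, 1); releases (0, 1, 1), pool now (2, 3, 2)
  task-3: need (2, 1, 2) fits (2, 3, 2); releases (0, 1, 0), pool now (2, 4, 2)
  task-5: need (1, 3, 0) fits (2, 4, 2); releases (3, 0, 2), pool now (5, 4, 4)
  task-1: need (2, 0, 3) fits (5, 4, 4); releases (1, 0, 0), pool now (6, 4, 4)
  task-2: need (5, 1, 1) fits (6, 4, 4); releases (0, 0, 2), pool now (6, 4, 6)
  task-6: need (3, 0, 2) fits (6, 4, 6); releases (1, 1, 0), pool now (7, 5, 6)


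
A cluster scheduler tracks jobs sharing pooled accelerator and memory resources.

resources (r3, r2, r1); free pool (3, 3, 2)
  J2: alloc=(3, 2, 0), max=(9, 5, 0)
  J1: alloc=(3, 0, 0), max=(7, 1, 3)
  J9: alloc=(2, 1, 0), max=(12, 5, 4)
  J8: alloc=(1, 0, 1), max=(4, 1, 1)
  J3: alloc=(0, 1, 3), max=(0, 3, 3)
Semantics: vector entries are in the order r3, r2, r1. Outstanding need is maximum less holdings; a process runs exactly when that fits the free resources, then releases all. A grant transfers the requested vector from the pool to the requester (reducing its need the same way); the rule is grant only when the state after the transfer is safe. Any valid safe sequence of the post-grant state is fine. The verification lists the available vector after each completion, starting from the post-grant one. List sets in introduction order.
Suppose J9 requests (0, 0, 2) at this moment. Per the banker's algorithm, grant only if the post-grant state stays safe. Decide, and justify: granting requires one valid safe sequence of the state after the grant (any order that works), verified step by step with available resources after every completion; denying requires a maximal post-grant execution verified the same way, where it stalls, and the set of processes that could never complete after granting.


GRANT — the state after the grant stays safe, e.g. via J8, J3, J1, J2, J9.
Key observation: with (3, 3, 0) left after the transfer, J8 can run at once — the state stays safe.
Verifying the post-grant state step by step:
  pool = (3, 3, 0)
  J8: need (3, 1, 0) fits (3, 3, 0); releases (1, 0, 1), pool now (4, 3, 1)
  J3: need (0, 2, 0) fits (4, 3, 1); releases (0, 1, 3), pool now (4, 4, 4)
  J1: need (4, 1, 3) fits (4, 4, 4); releases (3, 0, 0), pool now (7, 4, 4)
  J2: need (6, 3, 0) fits (7, 4, 4); releases (3, 2, 0), pool now (10, 6, 4)
  J9: need (10, 4, 2) fits (10, 6, 4); releases (2, 1, 2), pool now (12, 7, 6)


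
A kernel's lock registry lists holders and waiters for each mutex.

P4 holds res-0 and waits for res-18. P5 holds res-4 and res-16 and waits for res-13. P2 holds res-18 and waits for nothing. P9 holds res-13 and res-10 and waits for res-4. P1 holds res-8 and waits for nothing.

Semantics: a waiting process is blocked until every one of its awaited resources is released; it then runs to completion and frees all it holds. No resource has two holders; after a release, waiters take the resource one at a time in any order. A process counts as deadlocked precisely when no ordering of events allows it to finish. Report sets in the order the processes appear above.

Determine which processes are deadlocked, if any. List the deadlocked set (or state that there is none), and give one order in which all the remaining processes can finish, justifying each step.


Deadlocked set: P5 and P9.
Key observation: the knot is the closed ring of waits P5 -> P9 -> P5; no other process is dragged down with it.
A valid finishing order for the others: P2, P1, P4.
Check, step by step:
  run P2 (it waits on nothing); releases res-18
  run P1 (it waits on nothing); releases res-8
  P4 waits on res-18 — all released -> runs and releases res-0


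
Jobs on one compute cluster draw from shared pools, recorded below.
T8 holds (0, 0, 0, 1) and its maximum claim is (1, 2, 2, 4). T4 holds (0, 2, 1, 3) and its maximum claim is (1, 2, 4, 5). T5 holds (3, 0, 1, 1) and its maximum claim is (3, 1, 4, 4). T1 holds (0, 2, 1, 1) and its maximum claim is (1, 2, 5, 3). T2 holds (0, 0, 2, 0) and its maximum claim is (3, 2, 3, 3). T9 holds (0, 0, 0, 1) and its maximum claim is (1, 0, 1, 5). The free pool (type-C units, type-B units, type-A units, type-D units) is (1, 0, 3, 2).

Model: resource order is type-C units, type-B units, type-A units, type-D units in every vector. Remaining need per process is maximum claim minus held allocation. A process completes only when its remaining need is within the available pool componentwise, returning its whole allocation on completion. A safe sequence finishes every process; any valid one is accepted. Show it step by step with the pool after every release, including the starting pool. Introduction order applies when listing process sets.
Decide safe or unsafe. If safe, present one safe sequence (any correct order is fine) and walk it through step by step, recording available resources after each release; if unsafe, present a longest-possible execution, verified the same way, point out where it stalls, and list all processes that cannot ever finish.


SAFE — a valid safe sequence is T4, T1, T5, T8, T9, T2.
Key observation: T4 is the earliest step where a requested resource binds exactly: need (1, 0, 3, 2), pool (1, 0, 3, 2) at its turn.
Check, step by step:
  pool = (1, 0, 3, 2)
  T4 needs (1, 0, 3, 2) <= (1, 0, 3, 2) -> finishes; pool += (0, 2, 1, 3) = (1, 2, 4, 5)
  T1 needs (1, 0, 4, 2) <= (1, 2, 4, 5) -> finishes; pool += (0, 2, 1, 1) = (1, 4, 5, 6)
  T5 needs (0, 1, 3, 3) <= (1, 4, 5, 6) -> finishes; pool += (3, 0, 1, 1) = (4, 4, 6, 7)
  T8 needs (1, 2, 2, 3) <= (4, 4, 6, 7) -> finishes; pool += (0, 0, 0, 1) = (4, 4, 6, 8)
  T9 needs (1, 0, 1, 4) <= (4, 4, 6, 8) -> finishes; pool += (0, 0, 0, 1) = (4, 4, 6, 9)
  T2 needs (3, 2, 1, 3) <= (4, 4, 6, 9) -> finishes; pool += (0, 0, 2, 0) = (4, 4, 8, 9)


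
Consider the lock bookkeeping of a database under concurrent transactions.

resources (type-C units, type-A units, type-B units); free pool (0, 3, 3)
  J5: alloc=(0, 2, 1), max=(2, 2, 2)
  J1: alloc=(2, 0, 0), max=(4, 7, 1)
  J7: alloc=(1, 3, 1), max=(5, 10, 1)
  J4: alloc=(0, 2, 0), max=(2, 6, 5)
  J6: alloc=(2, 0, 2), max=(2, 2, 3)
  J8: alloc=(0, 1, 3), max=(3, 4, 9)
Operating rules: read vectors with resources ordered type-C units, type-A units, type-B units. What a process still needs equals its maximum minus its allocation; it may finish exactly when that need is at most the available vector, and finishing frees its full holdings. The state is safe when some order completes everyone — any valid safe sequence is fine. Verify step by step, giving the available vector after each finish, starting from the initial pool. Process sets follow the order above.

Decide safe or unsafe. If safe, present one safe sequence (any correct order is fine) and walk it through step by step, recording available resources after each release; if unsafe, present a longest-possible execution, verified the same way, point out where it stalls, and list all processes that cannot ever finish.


SAFE, for example via the order J6, J5, J4, J1, J7, J8.
Key observation: J5 is the earliest step where a requested resource binds exactly: need (2, 0, 1), pool (2, 3, 5) at its turn.
Check, step by step:
  pool = (0, 3, 3)
  run J6 (needs (0, 2, 1), free (0, 3, 3)); after release of (2, 0, 2) the pool is (2, 3, 5)
  run J5 (needs (2, 0, 1), free (2, 3, 5)); after release of (0, 2, 1) the pool is (2, 5, 6)
  run J4 (needs (2, 4, 5), free (2, 5, 6)); after release of (0, 2, 0) the pool is (2, 7, 6)
  run J1 (needs (2, 7, 1), free (2, 7, 6)); after release of (2, 0, 0) the pool is (4, 7, 6)
  run J7 (needs (4, 7, 0), free (4, 7, 6)); after release of (1, 3, 1) the pool is (5, 10, 7)
  run J8 (needs (3, 3, 6), free (5, 10, 7)); after release of (0, 1, 3) the pool is (5, 11, 10)


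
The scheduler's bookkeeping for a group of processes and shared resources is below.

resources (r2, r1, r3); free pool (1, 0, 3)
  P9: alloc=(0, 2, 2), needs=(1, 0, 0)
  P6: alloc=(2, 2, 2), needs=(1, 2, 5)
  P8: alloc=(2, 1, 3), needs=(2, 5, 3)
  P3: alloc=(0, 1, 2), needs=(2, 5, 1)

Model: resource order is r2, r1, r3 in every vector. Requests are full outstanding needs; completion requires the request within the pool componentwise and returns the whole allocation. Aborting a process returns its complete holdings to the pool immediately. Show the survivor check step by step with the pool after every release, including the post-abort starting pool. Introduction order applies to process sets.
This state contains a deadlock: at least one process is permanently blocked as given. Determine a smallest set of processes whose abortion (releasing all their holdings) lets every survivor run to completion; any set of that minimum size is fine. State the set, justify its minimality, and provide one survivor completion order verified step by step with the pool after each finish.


Abort P8.
Key observation: aborting P8 returns (2, 1, 3), and P3 — hopeless before — runs at step 3 with the returned capacity in the pool.
Why nothing smaller works: aborting no one leaves the state deadlocked as given.
Survivors finish in the order: P9, P6, P3. Walking it through (pool after the aborts first):
  pool = (3, 1, 6)
  run P9 (needs (1, 0, 0), free (3, 1, 6)); after release of (0, 2, 2) the pool is (3, 3, 8)
  run P6 (needs (1, 2, 5), free (3, 3, 8)); after release of (2, 2, 2) the pool is (5, 5, 10)
  run P3 (needs (2, 5, 1), free (5, 5, 10)); after release of (0, 1, 2) the pool is (5, 6, 12)


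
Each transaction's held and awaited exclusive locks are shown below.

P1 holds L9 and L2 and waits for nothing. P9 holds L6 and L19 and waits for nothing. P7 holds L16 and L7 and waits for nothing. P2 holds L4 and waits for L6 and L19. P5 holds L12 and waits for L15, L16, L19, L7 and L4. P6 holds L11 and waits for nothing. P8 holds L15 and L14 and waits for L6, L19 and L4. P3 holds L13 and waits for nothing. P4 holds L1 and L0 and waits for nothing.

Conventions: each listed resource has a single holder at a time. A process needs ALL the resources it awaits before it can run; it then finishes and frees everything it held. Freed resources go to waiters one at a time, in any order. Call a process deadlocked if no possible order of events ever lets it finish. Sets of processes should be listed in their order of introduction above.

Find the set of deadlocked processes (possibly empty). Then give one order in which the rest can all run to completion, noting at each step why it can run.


Nothing here is deadlocked.
Key observation: the waits form no ring: some process can always run, and its releases unblock the others one by one.
A valid finishing order for the others: P4, P9, P1, P7, P3, P2, P8, P6, P5.
Step-by-step check:
  P4 waits on nothing -> runs at once and releases L1 and L0
  P9 waits on nothing -> runs at once and releases L6 and L19
  P1 waits on nothing -> runs at once and releases L9 and L2
  P7 waits on nothing -> runs at once and releases L16 and L7
  P3 waits on nothing -> runs at once and releases L13
  P2 waits on L6 and L19 — all released -> runs and releases L4
  P8 waits on L6, L19 and L4 — all released -> runs and releases L15 and L14
  P6 waits on nothing -> runs at once and releases L11
  P5 waits on L15, L16, L19, L7 and L4 — all released -> runs and releases L12


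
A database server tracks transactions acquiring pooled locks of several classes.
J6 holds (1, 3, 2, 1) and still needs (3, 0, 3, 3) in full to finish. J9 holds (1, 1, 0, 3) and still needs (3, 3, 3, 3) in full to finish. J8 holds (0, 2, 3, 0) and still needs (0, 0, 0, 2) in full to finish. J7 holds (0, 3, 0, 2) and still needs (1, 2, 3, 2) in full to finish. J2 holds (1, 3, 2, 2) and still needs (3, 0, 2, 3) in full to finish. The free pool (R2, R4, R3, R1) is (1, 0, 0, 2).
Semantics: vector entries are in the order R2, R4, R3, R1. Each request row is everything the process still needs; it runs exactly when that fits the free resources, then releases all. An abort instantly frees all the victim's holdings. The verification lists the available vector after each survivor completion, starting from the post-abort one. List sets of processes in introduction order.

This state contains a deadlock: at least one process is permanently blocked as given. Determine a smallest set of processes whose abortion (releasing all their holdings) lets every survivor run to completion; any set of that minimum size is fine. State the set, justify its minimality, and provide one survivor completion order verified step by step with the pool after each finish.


The answer: abort J6 and J2.
Key observation: the returned (2, 6, 4, 3) from J6 and J2 is what brings J9 — unrunnable before, under any order — into play at step 1.
Minimality, checking each single-abort alternative: J6 alone leaves J9 blocked (short on R2); J9 alone leaves J6 blocked (short on R2); J8 alone leaves J6 blocked (short on R2); J7 alone leaves J6 blocked (short on R2); J2 alone leaves J6 blocked (short on R2).
One survivor order: J9, J7, J8. Verifying each step (post-abort pool first):
  pool = (3, 6, 4, 5)
  J9: need (3, 3, 3, 3) fits (3, 6, 4, 5); releases (1, 1, 0, 3), pool now (4, 7, 4, 8)
  J7: need (1, 2, 3, 2) fits (4, 7, 4, 8); releases (0, 3, 0, 2), pool now (4, 10, 4, 10)
  J8: need (0, 0, 0, 2) fits (4, 10, 4, 10); releases (0, 2, 3, 0), pool now (4, 12, 7, 10)


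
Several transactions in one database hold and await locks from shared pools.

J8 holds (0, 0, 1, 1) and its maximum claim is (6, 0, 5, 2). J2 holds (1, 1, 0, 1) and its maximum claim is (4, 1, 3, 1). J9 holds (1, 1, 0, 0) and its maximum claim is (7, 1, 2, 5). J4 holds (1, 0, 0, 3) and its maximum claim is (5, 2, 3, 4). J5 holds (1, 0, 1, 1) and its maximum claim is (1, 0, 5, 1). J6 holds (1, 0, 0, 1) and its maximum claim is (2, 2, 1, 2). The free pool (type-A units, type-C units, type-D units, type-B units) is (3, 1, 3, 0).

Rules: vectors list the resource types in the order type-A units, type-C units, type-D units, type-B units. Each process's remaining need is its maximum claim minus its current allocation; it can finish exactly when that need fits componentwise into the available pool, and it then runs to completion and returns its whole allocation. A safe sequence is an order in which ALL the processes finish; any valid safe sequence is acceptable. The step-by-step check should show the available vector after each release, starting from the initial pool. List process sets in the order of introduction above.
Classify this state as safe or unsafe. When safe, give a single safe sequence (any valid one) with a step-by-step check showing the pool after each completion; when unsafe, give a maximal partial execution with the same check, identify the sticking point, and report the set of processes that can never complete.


UNSAFE — no complete ordering exists.
Key observation: after J2, J6, J4, J9 complete, (7, 3, 3, 5) is the best the pool ever gets, yet each leftover process wants more type-D units.
The run J2, J6, J4, J9 cannot be extended any further. Verifying each step:
  pool = (3, 1, 3, 0)
  J2: need (3, 0, 3, 0) fits (3, 1, 3, 0); releases (1, 1, 0, 1), pool now (4, 2, 3, 1)
  J6: need (1, 2, 1, 1) fits (4, 2, 3, 1); releases (1, 0, 0, 1), pool now (5, 2, 3, 2)
  J4: need (4, 2, 3, 1) fits (5, 2, 3, 2); releases (1, 0, 0, 3), pool now (6, 2, 3, 5)
  J9: need (6, 0, 2, 5) fits (6, 2, 3, 5); releases (1, 1, 0, 0), pool now (7, 3, 3, 5)
  J8 cannot run: need (6, 0, 4, 1) vs free (7, 3, 3, 5) (insufficient type-D units)
  J5 cannot run: need (0, 0, 4, 0) vs free (7, 3, 3, 5) (insufficient type-D units)
Permanently blocked: J8 and J5.


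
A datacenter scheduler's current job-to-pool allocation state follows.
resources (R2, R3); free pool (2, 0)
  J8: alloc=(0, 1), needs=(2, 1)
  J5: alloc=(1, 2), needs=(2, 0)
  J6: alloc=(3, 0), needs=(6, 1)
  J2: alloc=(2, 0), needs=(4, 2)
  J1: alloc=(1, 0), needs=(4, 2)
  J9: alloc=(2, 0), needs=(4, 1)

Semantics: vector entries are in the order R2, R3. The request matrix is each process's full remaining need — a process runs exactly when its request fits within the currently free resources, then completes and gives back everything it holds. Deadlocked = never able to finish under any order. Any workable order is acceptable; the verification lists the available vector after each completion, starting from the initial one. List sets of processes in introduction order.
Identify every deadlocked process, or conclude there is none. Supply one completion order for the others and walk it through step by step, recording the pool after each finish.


Deadlocked set: J6, J2, J1 and J9.
Key observation: no order helps: past J5, J8, the free pool tops out at (3, 3), below what each blocked process needs in R2.
One completion order for the rest: J5, J8. Step-by-step check:
  pool = (2, 0)
  J5 needs (2, 0) <= (2, 0) -> finishes; pool += (1, 2) = (3, 2)
  J8 needs (2, 1) <= (3, 2) -> finishes; pool += (0, 1) = (3, 3)
The stuck group stays short no matter what:
  J6 cannot run: need (6, 1) vs free (3, 3) (insufficient R2)
  J2 cannot run: need (4, 2) vs free (3, 3) (insufficient R2)
  J1 cannot run: need (4, 2) vs free (3, 3) (insufficient R2)
  J9 cannot run: need (4, 1) vs free (3, 3) (insufficient R2)


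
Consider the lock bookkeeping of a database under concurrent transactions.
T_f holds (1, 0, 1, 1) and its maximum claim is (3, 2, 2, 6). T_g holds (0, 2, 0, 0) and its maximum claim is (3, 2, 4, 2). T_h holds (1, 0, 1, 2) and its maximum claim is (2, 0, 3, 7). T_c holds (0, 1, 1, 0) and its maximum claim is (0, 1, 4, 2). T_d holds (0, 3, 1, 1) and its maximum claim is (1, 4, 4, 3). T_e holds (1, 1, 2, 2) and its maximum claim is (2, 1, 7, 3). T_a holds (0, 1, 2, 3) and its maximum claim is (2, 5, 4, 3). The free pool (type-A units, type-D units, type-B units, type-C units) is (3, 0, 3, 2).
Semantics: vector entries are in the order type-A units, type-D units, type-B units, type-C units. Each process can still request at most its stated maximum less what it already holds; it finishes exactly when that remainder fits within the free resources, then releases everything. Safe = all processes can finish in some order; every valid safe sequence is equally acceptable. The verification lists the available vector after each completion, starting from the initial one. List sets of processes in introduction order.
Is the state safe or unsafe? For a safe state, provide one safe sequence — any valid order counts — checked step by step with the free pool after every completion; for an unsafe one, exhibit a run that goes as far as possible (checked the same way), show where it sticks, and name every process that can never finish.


The state is SAFE; one workable sequence: T_c, T_d, T_a, T_g, T_f, T_e, T_h.
Key observation: T_c is the earliest step where a requested resource binds exactly: need (0, 0, 3, 2), pool (3, 0, 3, 2) at its turn.
Check, step by step:
  pool = (3, 0, 3, 2)
  T_c: need (0, 0, 3, 2) fits (3, 0, 3, 2); releases (0, 1, 1, 0), pool now (3, 1, 4, 2)
  T_d: need (1, 1, 3, 2) fits (3, 1, 4, 2); releases (0, 3, 1, 1), pool now (3, 4, 5, 3)
  T_a: need (2, 4, 2, 0) fits (3, 4, 5, 3); releases (0, 1, 2, 3), pool now (3, 5, 7, 6)
  T_g: need (3, 0, 4, 2) fits (3, 5, 7, 6); releases (0, 2, 0, 0), pool now (3, 7, 7, 6)
  T_f: need (2, 2, 1, 5) fits (3, 7, 7, 6); releases (1, 0, 1, 1), pool now (4, 7, 8, 7)
  T_e: need (1, 0, 5, 1) fits (4, 7, 8, 7); releases (1, 1, 2, 2), pool now (5, 8, 10, 9)
  T_h: need (1, 0, 2, 5) fits (5, 8, 10, 9); releases (1, 0, 1, 2), pool now (6, 8, 11, 11)


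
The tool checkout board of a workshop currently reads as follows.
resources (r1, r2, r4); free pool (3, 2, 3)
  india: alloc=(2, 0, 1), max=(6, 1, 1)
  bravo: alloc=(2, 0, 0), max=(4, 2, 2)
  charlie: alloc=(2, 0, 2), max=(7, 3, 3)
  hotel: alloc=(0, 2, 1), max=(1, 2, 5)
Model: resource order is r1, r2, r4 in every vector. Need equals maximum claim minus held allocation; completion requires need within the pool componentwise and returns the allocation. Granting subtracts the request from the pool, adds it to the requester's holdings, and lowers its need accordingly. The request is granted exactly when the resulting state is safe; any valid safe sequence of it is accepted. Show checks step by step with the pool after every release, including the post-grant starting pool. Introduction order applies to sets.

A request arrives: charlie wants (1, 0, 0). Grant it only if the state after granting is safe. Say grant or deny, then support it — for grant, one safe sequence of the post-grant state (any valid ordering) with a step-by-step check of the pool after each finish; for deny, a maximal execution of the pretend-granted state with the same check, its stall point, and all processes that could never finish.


GRANT: granting preserves safety; a valid post-grant sequence is bravo, india, hotel, charlie.
Key observation: (2, 2, 3) free after granting still covers bravo first, and each release covers the next.
Verifying the post-grant state step by step:
  pool = (2, 2, 3)
  run bravo (needs (2, 2, 2), free (2, 2, 3)); after release of (2, 0, 0) the pool is (4, 2, 3)
  run india (needs (4, 1, 0), free (4, 2, 3)); after release of (2, 0, 1) the pool is (6, 2, 4)
  run hotel (needs (1, 0, 4), free (6, 2, 4)); after release of (0, 2, 1) the pool is (6, 4, 5)
  run charlie (needs (4, 3, 1), free (6, 4, 5)); after release of (3, 0, 2) the pool is (9, 4, 7)


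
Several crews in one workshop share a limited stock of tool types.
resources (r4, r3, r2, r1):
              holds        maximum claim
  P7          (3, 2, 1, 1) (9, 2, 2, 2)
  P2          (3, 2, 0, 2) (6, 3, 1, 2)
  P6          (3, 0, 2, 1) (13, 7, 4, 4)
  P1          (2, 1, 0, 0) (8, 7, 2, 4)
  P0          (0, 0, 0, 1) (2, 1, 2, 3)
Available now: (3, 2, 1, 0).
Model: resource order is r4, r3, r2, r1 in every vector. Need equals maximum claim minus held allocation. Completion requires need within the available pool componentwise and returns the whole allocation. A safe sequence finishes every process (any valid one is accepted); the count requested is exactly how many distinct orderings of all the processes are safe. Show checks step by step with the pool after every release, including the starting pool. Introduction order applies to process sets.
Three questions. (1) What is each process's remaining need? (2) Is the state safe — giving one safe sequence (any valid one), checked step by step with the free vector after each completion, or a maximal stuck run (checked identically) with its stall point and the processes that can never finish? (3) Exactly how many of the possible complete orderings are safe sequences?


(1) Outstanding need per process (order r4, r3, r2, r1):
  P7: (6, 0, 1, 1)
  P2: (3, 1, 1, 0)
  P6: (10, 7, 2, 3)
  P1: (6, 6, 2, 4)
  P0: (2, 1, 2, 2)
(2) SAFE. One safe sequence: P2, P7, P0, P1, P6.
Key observation: at P2 the run first touches a limit — (3, 1, 1, 0) against (3, 2, 1, 0), exact on a resource it actually requests.
Verifying each step:
  pool = (3, 2, 1, 0)
  run P2 (needs (3, 1, 1, 0), free (3, 2, 1, 0)); after release of (3, 2, 0, 2) the pool is (6, 4, 1, 2)
  run P7 (needs (6, 0, 1, 1), free (6, 4, 1, 2)); after release of (3, 2, 1, 1) the pool is (9, 6, 2, 3)
  run P0 (needs (2, 1, 2, 2), free (9, 6, 2, 3)); after release of (0, 0, 0, 1) the pool is (9, 6, 2, 4)
  run P1 (needs (6, 6, 2, 4), free (9, 6, 2, 4)); after release of (2, 1, 0, 0) the pool is (11, 7, 2, 4)
  run P6 (needs (10, 7, 2, 3), free (11, 7, 2, 4)); after release of (3, 0, 2, 1) the pool is (14, 7, 4, 5)
(3) Precisely 1 of the possible complete orderings is a safe sequence.


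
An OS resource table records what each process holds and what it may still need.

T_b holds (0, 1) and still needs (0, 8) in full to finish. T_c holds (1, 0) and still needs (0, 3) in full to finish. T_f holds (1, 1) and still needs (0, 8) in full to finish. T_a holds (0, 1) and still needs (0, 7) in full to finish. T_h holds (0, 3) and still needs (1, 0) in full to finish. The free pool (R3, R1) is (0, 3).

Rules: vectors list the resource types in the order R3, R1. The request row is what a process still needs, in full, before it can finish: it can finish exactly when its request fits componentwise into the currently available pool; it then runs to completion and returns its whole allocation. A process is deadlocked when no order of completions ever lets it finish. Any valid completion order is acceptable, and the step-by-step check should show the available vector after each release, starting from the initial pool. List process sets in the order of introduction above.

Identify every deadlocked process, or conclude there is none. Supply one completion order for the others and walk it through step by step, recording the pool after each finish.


Deadlocked set: T_b, T_f and T_a.
Key observation: the wall is R1: completing T_c, T_h brings the pool only to (1, 6), and all the rest need more.
A valid finishing order for the others: T_c, T_h. Step-by-step check:
  pool = (0, 3)
  run T_c (needs (0, 3), free (0, 3)); after release of (1, 0) the pool is (1, 3)
  run T_h (needs (1, 0), free (1, 3)); after release of (0, 3) the pool is (1, 6)
None of the blocked processes ever fits:
  T_b still needs (0, 8) but only (1, 6) is free — short on R1
  T_f still needs (0, 8) but only (1, 6) is free — short on R1
  T_a still needs (0, 7) but only (1, 6) is free — short on R1


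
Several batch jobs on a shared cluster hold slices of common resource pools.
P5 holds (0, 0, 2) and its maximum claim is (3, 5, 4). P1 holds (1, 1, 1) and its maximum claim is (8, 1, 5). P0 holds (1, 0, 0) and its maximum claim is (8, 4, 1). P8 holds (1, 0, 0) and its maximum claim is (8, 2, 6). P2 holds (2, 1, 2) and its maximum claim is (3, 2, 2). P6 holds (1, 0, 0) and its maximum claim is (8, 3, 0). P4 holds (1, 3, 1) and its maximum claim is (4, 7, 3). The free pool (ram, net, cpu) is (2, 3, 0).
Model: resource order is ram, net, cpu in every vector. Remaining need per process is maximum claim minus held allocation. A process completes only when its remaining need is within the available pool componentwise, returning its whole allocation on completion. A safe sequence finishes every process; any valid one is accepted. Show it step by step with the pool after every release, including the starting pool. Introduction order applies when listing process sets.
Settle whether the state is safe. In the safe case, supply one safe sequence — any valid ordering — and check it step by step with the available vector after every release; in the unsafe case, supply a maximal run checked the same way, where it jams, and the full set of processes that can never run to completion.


UNSAFE.
Key observation: P2, P4, P5 can finish, but then (5, 7, 5) is all there is, and the blocked group's ram demands exceed it.
A maximal execution: P2, P4, P5 — then nothing else fits. Step-by-step check:
  pool = (2, 3, 0)
  run P2 (needs (1, 1, 0), free (2, 3, 0)); after release of (2, 1, 2) the pool is (4, 4, 2)
  run P4 (needs (3, 4, 2), free (4, 4, 2)); after release of (1, 3, 1) the pool is (5, 7, 3)
  run P5 (needs (3, 5, 2), free (5, 7, 3)); after release of (0, 0, 2) the pool is (5, 7, 5)
  P1 cannot run: need (7, 0, 4) vs free (5, 7, 5) (insufficient ram)
  P0 cannot run: need (7, 4, 1) vs free (5, 7, 5) (insufficient ram)
  P8 cannot run: need (7, 2, 6) vs free (5, 7, 5) (insufficient ram and cpu)
  P6 cannot run: need (7, 3, 0) vs free (5, 7, 5) (insufficient ram)
Never able to finish: P1, P0, P8 and P6.


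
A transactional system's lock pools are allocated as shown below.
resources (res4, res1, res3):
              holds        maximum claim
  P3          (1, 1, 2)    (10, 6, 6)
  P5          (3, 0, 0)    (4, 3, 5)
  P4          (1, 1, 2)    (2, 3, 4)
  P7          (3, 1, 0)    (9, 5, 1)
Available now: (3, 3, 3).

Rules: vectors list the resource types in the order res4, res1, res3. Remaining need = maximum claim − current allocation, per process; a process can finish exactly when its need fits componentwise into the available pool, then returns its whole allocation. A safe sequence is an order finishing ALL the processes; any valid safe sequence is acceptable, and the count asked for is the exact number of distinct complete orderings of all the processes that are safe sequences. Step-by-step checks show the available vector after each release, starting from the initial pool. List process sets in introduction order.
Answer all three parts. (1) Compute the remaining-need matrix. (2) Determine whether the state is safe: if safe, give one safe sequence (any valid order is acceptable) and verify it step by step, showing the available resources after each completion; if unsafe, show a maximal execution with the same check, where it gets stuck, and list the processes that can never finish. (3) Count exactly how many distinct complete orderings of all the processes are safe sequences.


(1) Remaining need (order res4, res1, res3):
  P3: (9, 5, 4)
  P5: (1, 3, 5)
  P4: (1, 2, 2)
  P7: (6, 4, 1)
(2) SAFE. One safe sequence: P4, P5, P7, P3.
Key observation: at P5 the run first touches a limit — (1, 3, 5) against (4, 4, 5), exact on a resource it actually requests.
Verifying each step:
  pool = (3, 3, 3)
  P4: need (1, 2, 2) fits (3, 3, 3); releases (1, 1, 2), pool now (4, 4, 5)
  P5: need (1, 3, 5) fits (4, 4, 5); releases (3, 0, 0), pool now (7, 4, 5)
  P7: need (6, 4, 1) fits (7, 4, 5); releases (3, 1, 0), pool now (10, 5, 5)
  P3: need (9, 5, 4) fits (10, 5, 5); releases (1, 1, 2), pool now (11, 6, 7)
(3) The exact count: 1 of the possible complete orderings is a safe sequence.
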